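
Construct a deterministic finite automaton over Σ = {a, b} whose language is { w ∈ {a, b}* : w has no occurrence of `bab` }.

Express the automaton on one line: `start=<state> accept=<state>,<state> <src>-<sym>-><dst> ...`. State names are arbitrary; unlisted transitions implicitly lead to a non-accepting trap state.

Track partial matches of the forbidden pattern `bab`. State S3 is a dead state reached once `bab` has occurred; every other state accepts. S0 means no part of `bab` is currently matched.
4 states suffice.
        a   b  
>* S0   S0  S1 
 * S1   S2  S1 
 * S2   S0  S3 
   S3   S3  S3 
(> = start, * = accepting)

start=S0 accept=S0,S1,S2 S0-a->S0 S0-b->S1 S1-a->S2 S1-b->S1 S2-a->S0 S2-b->S3 S3-a->S3 S3-b->S3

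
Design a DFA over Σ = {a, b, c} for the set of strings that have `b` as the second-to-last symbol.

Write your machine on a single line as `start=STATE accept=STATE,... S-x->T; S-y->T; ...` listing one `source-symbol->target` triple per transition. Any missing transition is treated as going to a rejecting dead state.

start=q0; accept=q7,q8,q9; q0-a->q1; q0-b->q2; q0-c->q3; q1-a->q4; q1-b->q5; q1-c->q6; q2-a->q7; q2-b->q8; q2-c->q9; q3-a->q10; q3-b->q11; q3-c->q12; q4-a->q4; q4-b->q5; q4-c->q6; q5-a->q7; q5-b->q8; q5-c->q9; q6-a->q10; q6-b->q11; q6-c->q12; q7-a->q4; q7-b->q5; q7-c->q6; q8-a->q7; q8-b->q8; q8-c->q9; q9-a->q10; q9-b->q11; q9-c->q12; q10-a->q4; q10-b->q5; q10-c->q6; q11-a->q7; q11-b->q8; q11-c->q9; q12-a->q10; q12-b->q11; q12-c->q12

Because acceptance depends on a position counted from the end, the machine has to buffer the most recent 2 symbols. Make each state the string of the last up-to-2 symbols read; on input `x` shift the window left and append `x`. Accept when the buffered window has length 2 and begins with `b`.
With 13 states:
          a    b    c  
>  q0     q1   q2   q3 
   q1     q4   q5   q6 
   q2     q7   q8   q9 
   q3    q10  q11  q12 
   q4     q4   q5   q6 
   q5     q7   q8   q9 
   q6    q10  q11  q12 
 * q7     q4   q5   q6 
 * q8     q7   q8   q9 
 * q9    q10  q11  q12 
   q10    q4   q5   q6 
   q11    q7   q8   q9 
   q12   q10  q11  q12 
(> = start, * = accepting)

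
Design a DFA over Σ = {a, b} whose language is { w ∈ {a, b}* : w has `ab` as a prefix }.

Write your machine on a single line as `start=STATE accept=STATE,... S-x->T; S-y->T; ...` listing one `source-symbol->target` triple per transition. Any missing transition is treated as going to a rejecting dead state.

start=s0; accept=s2; s0-a->s1; s0-b->s3; s1-a->s3; s1-b->s2; s2-a->s2; s2-b->s2; s3-a->s3; s3-b->s3

Check the first 2 symbols one by one: s0 through s1 record how many have matched `ab` so far; any wrong symbol goes to the dead state s3. After all 2 match we enter the accepting sink s2.
A 4-state machine:
        a   b  
>  s0   s1  s3 
   s1   s3  s2 
 * s2   s2  s2 
   s3   s3  s3 
(> = start, * = accepting)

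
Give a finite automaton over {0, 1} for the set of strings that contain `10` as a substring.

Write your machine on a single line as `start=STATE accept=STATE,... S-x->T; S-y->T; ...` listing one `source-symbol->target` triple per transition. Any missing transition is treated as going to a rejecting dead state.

start=q0; accept=q2; q0-0->q0; q0-1->q1; q1-0->q2; q1-1->q1; q2-0->q2; q2-1->q2

States q0..q1 record the length of the longest prefix of `10` that matches the current input suffix. Reaching q2 means `10` has been seen, and we stay there forever. Accept from q2.
With 3 states:
        0   1  
>  q0   q0  q1 
   q1   q2  q1 
 * q2   q2  q2 
(> = start, * = accepting)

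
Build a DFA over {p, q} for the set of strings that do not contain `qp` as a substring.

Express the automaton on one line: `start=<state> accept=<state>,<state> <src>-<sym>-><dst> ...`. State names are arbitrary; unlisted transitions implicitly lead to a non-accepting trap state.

start=S0 accept=S0,S1 S0-p->S0 S0-q->S1 S1-p->S2 S1-q->S1 S2-p->S2 S2-q->S2

Track partial matches of the forbidden pattern `qp`. State S2 is a dead state reached once `qp` has occurred; every other state accepts. S0 means no part of `qp` is currently matched.
With 3 states:
        p   q  
>* S0   S0  S1 
 * S1   S2  S1 
   S2   S2  S2 
(> = start, * = accepting)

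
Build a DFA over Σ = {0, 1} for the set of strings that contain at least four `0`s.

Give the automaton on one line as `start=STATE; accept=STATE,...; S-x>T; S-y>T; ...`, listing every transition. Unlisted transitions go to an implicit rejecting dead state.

start=s0; accept=s4,s5; s0-0>s1; s0-1>s0; s1-0>s2; s1-1>s1; s2-0>s3; s2-1>s2; s3-0>s4; s3-1>s3; s4-0>s5; s4-1>s4; s5-0>s5; s5-1>s5

Count `0`s, saturating at 5: states s0 through s4 mean 0 through 4 `0`s seen; s5 means more than 4. Each `0` increments (capped at s5); other symbols loop. Accept from {s4, s5}.
With 6 states:
        0   1  
>  s0   s1  s0 
   s1   s2  s1 
   s2   s3  s2 
   s3   s4  s3 
 * s4   s5  s4 
 * s5   s5  s5 
(> = start, * = accepting)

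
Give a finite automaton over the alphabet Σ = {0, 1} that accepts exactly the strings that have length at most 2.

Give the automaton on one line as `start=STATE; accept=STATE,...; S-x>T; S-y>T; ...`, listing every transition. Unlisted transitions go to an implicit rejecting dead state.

start=q0; accept=q0,q1,q2; q0-0>q1; q0-1>q1; q1-0>q2; q1-1>q2; q2-0>q3; q2-1>q3; q3-0>q3; q3-1>q3

We only need to distinguish lengths 0, 1, …, 2, and '>2'. Chain q0 → q1 → q2 → q3 on every symbol, with q3 looping. Accepting states: {q0, q1, q2}.
4 states suffice.
        0   1  
>* q0   q1  q1 
 * q1   q2  q2 
 * q2   q3  q3 
   q3   q3  q3 
(> = start, * = accepting)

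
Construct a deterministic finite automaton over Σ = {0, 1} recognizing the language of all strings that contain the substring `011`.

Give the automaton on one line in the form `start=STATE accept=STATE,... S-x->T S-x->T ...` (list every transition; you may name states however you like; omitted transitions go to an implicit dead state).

States q0..q2 record the length of the longest prefix of `011` that matches the current input suffix. Reaching q3 means `011` has been seen, and we stay there forever. Accept from q3.
With 4 states:
        0   1  
>  q0   q1  q0 
   q1   q1  q2 
   q2   q1  q3 
 * q3   q3  q3 
(> = start, * = accepting)

start=q0 accept=q3 q0-0->q1 q0-1->q0 q1-0->q1 q1-1->q2 q2-0->q1 q2-1->q3 q3-0->q3 q3-1->q3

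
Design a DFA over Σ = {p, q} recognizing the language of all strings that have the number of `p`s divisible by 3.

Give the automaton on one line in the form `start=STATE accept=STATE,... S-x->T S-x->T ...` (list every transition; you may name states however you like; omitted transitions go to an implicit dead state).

start=s0 accept=s0 s0-p->s1 s0-q->s0 s1-p->s2 s1-q->s1 s2-p->s0 s2-q->s2

The only thing that matters is how many `p`s have appeared, reduced mod 3. Use one state per residue: s0 for 0, …, s2 for 2. Reading `p` moves to the next residue; anything else stays put. s0 is accepting.
3 states suffice.
        p   q  
>* s0   s1  s0 
   s1   s2  s1 
   s2   s0  s2 
(> = start, * = accepting)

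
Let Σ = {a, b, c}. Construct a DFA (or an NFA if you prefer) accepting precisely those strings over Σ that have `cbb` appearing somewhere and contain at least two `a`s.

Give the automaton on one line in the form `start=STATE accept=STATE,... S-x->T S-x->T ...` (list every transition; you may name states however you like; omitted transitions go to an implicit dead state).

start=S0 accept=S11 S0-a->S1 S0-b->S0 S0-c->S2 S1-a->S3 S1-b->S1 S1-c->S4 S2-a->S1 S2-b->S5 S2-c->S2 S3-a->S3 S3-b->S3 S3-c->S6 S4-a->S3 S4-b->S7 S4-c->S4 S5-a->S1 S5-b->S8 S5-c->S2 S6-a->S3 S6-b->S9 S6-c->S6 S7-a->S3 S7-b->S10 S7-c->S4 S8-a->S10 S8-b->S8 S8-c->S8 S9-a->S3 S9-b->S11 S9-c->S6 S10-a->S11 S10-b->S10 S10-c->S10 S11-a->S11 S11-b->S11 S11-c->S11

Handle the two conditions separately and then intersect. One (4 states) tracks whether and how much of `cbb` has been seen; the other (4 states) tracks the count of `a`s, saturating at 3. Each combined state is a pair, one component from each; accept when both components accept. After merging equivalent states the machine shrinks.
          a    b    c  
>  S0     S1   S0   S2 
   S1     S3   S1   S4 
   S2     S1   S5   S2 
   S3     S3   S3   S6 
   S4     S3   S7   S4 
   S5     S1   S8   S2 
   S6     S3   S9   S6 
   S7     S3  S10   S4 
   S8    S10   S8   S8 
   S9     S3  S11   S6 
   S10   S11  S10  S10 
 * S11   S11  S11  S11 
(> = start, * = accepting)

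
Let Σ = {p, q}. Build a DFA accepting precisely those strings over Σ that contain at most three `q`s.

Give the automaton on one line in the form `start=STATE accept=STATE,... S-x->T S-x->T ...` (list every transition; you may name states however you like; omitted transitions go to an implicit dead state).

Count `q`s, saturating at 4: states S0 through S3 mean 0 through 3 `q`s seen; S4 means more than 3. Each `q` increments (capped at S4); other symbols loop. Accept from {S0, S1, S2, S3}.
With 5 states:
        p   q  
>* S0   S0  S1 
 * S1   S1  S2 
 * S2   S2  S3 
 * S3   S3  S4 
   S4   S4  S4 
(> = start, * = accepting)

start=S0 accept=S0,S1,S2,S3 S0-p->S0 S0-q->S1 S1-p->S1 S1-q->S2 S2-p->S2 S2-q->S3 S3-p->S3 S3-q->S4 S4-p->S4 S4-q->S4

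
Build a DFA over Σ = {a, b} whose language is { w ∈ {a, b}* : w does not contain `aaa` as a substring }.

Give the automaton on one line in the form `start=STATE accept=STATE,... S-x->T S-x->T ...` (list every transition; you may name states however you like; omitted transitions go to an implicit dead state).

start=q0 accept=q0,q1,q2 q0-a->q1 q0-b->q0 q1-a->q2 q1-b->q0 q2-a->q3 q2-b->q0 q3-a->q3 q3-b->q3

Track partial matches of the forbidden pattern `aaa`. State q3 is a dead state reached once `aaa` has occurred; every other state accepts. q0 means no part of `aaa` is currently matched.
        a   b  
>* q0   q1  q0 
 * q1   q2  q0 
 * q2   q3  q0 
   q3   q3  q3 
(> = start, * = accepting)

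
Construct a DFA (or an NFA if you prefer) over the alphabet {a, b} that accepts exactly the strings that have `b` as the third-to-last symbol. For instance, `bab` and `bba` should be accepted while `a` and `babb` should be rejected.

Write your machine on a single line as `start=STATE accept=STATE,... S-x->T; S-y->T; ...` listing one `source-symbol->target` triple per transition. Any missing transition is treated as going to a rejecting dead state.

Because acceptance depends on a position counted from the end, the machine has to buffer the most recent 3 symbols. Make each state the string of the last up-to-3 symbols read; on input `x` shift the window left and append `x`. Accept when the buffered window has length 3 and begins with `b`.
          a    b  
>  q0     q1   q2 
   q1     q3   q4 
   q2     q5   q6 
   q3     q7   q8 
   q4     q9  q10 
   q5    q11  q12 
   q6    q13  q14 
   q7     q7   q8 
   q8     q9  q10 
   q9    q11  q12 
   q10   q13  q14 
 * q11    q7   q8 
 * q12    q9  q10 
 * q13   q11  q12 
 * q14   q13  q14 
(> = start, * = accepting)

start=q0; accept=q11,q12,q13,q14; q0-a->q1; q0-b->q2; q1-a->q3; q1-b->q4; q2-a->q5; q2-b->q6; q3-a->q7; q3-b->q8; q4-a->q9; q4-b->q10; q5-a->q11; q5-b->q12; q6-a->q13; q6-b->q14; q7-a->q7; q7-b->q8; q8-a->q9; q8-b->q10; q9-a->q11; q9-b->q12; q10-a->q13; q10-b->q14; q11-a->q7; q11-b->q8; q12-a->q9; q12-b->q10; q13-a->q11; q13-b->q12; q14-a->q13; q14-b->q14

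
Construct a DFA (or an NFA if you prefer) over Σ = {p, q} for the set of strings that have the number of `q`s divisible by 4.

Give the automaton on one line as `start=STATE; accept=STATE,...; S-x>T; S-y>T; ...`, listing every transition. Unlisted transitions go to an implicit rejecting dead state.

start=s0; accept=s0; s0-p>s0; s0-q>s1; s1-p>s1; s1-q>s2; s2-p>s2; s2-q>s3; s3-p>s3; s3-q>s0

The only thing that matters is how many `q`s have appeared, reduced mod 4. Use one state per residue: s0 for 0, …, s3 for 3. Reading `q` moves to the next residue; anything else stays put. s0 is accepting.
With 4 states:
        p   q  
>* s0   s0  s1 
   s1   s1  s2 
   s2   s2  s3 
   s3   s3  s0 
(> = start, * = accepting)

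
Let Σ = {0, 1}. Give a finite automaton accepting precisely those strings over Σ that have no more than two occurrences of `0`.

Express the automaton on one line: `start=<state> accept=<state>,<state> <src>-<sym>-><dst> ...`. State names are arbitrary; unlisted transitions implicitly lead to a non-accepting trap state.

Count `0`s, saturating at 3: states q0 through q2 mean 0 through 2 `0`s seen; q3 means more than 2. Each `0` increments (capped at q3); other symbols loop. Accept from {q0, q1, q2}.
        0   1  
>* q0   q1  q0 
 * q1   q2  q1 
 * q2   q3  q2 
   q3   q3  q3 
(> = start, * = accepting)

start=q0 accept=q0,q1,q2 q0-0->q1 q0-1->q0 q1-0->q2 q1-1->q1 q2-0->q3 q2-1->q2 q3-0->q3 q3-1->q3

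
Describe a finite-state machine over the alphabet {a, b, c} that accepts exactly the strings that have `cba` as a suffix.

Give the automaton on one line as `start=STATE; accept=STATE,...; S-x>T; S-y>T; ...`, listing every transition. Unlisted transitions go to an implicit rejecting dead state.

start=q0; accept=q3; q0-a>q0; q0-b>q0; q0-c>q1; q1-a>q0; q1-b>q2; q1-c>q1; q2-a>q3; q2-b>q0; q2-c>q1; q3-a>q0; q3-b>q0; q3-c>q1

Remember how much of `cba` the current input suffix matches. State q0 means no match yet; q1 means the last symbol is `c`; q2 means the last 2 symbols are `cb`; q3 means the last 3 symbols are `cba`. Only q3 accepts. On a mismatch, fall back to the longest proper suffix that is still a prefix of `cba`.
4 states suffice.
        a   b   c  
>  q0   q0  q0  q1 
   q1   q0  q2  q1 
   q2   q3  q0  q1 
 * q3   q0  q0  q1 
(> = start, * = accepting)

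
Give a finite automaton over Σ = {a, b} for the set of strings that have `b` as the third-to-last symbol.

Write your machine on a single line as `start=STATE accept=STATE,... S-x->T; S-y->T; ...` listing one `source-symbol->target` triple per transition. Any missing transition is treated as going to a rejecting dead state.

A DFA must remember the last 3 symbols (since which symbol is third-to-last isn't known until the input ends). Use one state per possible window of the last ≤3 symbols; accept from those whose window starts with `b`.
A 15-state machine:
          a    b  
>  s0     s1   s2 
   s1     s3   s4 
   s2     s5   s6 
   s3     s7   s8 
   s4     s9  s10 
   s5    s11  s12 
   s6    s13  s14 
   s7     s7   s8 
   s8     s9  s10 
   s9    s11  s12 
   s10   s13  s14 
 * s11    s7   s8 
 * s12    s9  s10 
 * s13   s11  s12 
 * s14   s13  s14 
(> = start, * = accepting)

start=s0; accept=s11,s12,s13,s14; s0-a->s1; s0-b->s2; s1-a->s3; s1-b->s4; s2-a->s5; s2-b->s6; s3-a->s7; s3-b->s8; s4-a->s9; s4-b->s10; s5-a->s11; s5-b->s12; s6-a->s13; s6-b->s14; s7-a->s7; s7-b->s8; s8-a->s9; s8-b->s10; s9-a->s11; s9-b->s12; s10-a->s13; s10-b->s14; s11-a->s7; s11-b->s8; s12-a->s9; s12-b->s10; s13-a->s11; s13-b->s12; s14-a->s13; s14-b->s14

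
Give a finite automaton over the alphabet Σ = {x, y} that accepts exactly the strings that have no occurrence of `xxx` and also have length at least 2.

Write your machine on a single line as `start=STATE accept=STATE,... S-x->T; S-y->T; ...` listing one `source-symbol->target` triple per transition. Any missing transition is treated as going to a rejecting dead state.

Build one automaton per condition and run them in lockstep. The first has 4 states tracking partial matches of the forbidden pattern `xxx`; the second has 4 states tracking the input length, saturating at 3. A product state is a pair (one from each), accepting exactly when both do. After merging equivalent states the machine shrinks.
7 states suffice.
        x   y  
>  S0   S1  S2 
   S1   S3  S4 
   S2   S5  S4 
 * S3   S6  S4 
 * S4   S5  S4 
 * S5   S3  S4 
   S6   S6  S6 
(> = start, * = accepting)

start=S0; accept=S3,S4,S5; S0-x->S1; S0-y->S2; S1-x->S3; S1-y->S4; S2-x->S5; S2-y->S4; S3-x->S6; S3-y->S4; S4-x->S5; S4-y->S4; S5-x->S3; S5-y->S4; S6-x->S6; S6-y->S6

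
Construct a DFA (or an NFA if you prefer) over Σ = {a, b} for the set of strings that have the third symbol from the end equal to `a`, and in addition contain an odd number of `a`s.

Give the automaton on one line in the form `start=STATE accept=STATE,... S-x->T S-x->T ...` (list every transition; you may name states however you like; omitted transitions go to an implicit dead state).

Build one automaton per condition and run them in lockstep. The first has 15 states tracking the last 3 symbols read; the second has 2 states tracking the count of `a`s modulo 2. A product state is a pair (one from each), accepting exactly when both do. Equivalent product states are then merged.
12 states suffice.
          a    b  
>  S0     S1   S0 
   S1     S2   S3 
   S2     S4   S5 
   S3     S6   S7 
 * S4     S2   S8 
   S5     S9   S0 
   S6    S10   S5 
 * S7     S6  S11 
 * S8     S6   S7 
 * S9     S2   S3 
   S10    S2   S8 
   S11    S6  S11 
(> = start, * = accepting)

start=S0 accept=S4,S7,S8,S9 S0-a->S1 S0-b->S0 S1-a->S2 S1-b->S3 S2-a->S4 S2-b->S5 S3-a->S6 S3-b->S7 S4-a->S2 S4-b->S8 S5-a->S9 S5-b->S0 S6-a->S10 S6-b->S5 S7-a->S6 S7-b->S11 S8-a->S6 S8-b->S7 S9-a->S2 S9-b->S3 S10-a->S2 S10-b->S8 S11-a->S6 S11-b->S11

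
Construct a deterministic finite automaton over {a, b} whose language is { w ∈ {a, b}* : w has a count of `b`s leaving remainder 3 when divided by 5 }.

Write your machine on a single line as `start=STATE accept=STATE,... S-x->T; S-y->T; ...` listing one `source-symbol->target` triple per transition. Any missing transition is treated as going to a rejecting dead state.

The only thing that matters is how many `b`s have appeared, reduced mod 5. Use one state per residue: q0 for 0, …, q4 for 4. Reading `b` moves to the next residue; anything else stays put. q3 is accepting.
With 5 states:
        a   b  
>  q0   q0  q1 
   q1   q1  q2 
   q2   q2  q3 
 * q3   q3  q4 
   q4   q4  q0 
(> = start, * = accepting)

start=q0; accept=q3; q0-a->q0; q0-b->q1; q1-a->q1; q1-b->q2; q2-a->q2; q2-b->q3; q3-a->q3; q3-b->q4; q4-a->q4; q4-b->q0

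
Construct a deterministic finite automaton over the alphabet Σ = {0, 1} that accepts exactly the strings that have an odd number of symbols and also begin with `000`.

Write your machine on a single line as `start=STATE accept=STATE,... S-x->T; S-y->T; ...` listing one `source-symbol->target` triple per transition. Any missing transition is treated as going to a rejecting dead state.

start=s0; accept=s5; s0-0->s1; s0-1->s2; s1-0->s3; s1-1->s4; s2-0->s4; s2-1->s4; s3-0->s5; s3-1->s2; s4-0->s2; s4-1->s2; s5-0->s6; s5-1->s6; s6-0->s5; s6-1->s5

Build one automaton per condition and run them in lockstep. The first has 2 states tracking the input length modulo 2; the second has 5 states tracking whether the input so far still matches the prefix `000`. A product state is a pair (one from each), accepting exactly when both do.
7 states suffice.
        0   1  
>  s0   s1  s2 
   s1   s3  s4 
   s2   s4  s4 
   s3   s5  s2 
   s4   s2  s2 
 * s5   s6  s6 
   s6   s5  s5 
(> = start, * = accepting)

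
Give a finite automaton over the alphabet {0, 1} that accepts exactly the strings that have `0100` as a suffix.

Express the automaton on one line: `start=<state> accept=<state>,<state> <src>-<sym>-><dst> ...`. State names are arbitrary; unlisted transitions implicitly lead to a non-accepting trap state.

start=q0 accept=q4 q0-0->q1 q0-1->q0 q1-0->q1 q1-1->q2 q2-0->q3 q2-1->q0 q3-0->q4 q3-1->q2 q4-0->q1 q4-1->q2

Let each state record the length of the longest suffix of the input read so far that is also a prefix of `0100`. q1 means the last symbol is `0`; q2 means the last 2 symbols are `01`; q3 means the last 3 symbols are `010`; q4 means the last 4 symbols are `0100`. Accept only at q4, where the string currently ends in `0100`.
5 states suffice.
        0   1  
>  q0   q1  q0 
   q1   q1  q2 
   q2   q3  q0 
   q3   q4  q2 
 * q4   q1  q2 
(> = start, * = accepting)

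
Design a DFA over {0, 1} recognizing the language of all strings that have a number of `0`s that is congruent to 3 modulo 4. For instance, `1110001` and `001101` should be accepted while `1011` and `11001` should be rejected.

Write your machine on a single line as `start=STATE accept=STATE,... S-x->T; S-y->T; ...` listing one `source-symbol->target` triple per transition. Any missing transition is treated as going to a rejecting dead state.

The only thing that matters is how many `0`s have appeared, reduced mod 4. Use one state per residue: A for 0, …, D for 3. Reading `0` moves to the next residue; anything else stays put. D is accepting.
4 states suffice.
       0  1 
>  A   B  A 
   B   C  B 
   C   D  C 
 * D   A  D 
(> = start, * = accepting)

start=A; accept=D; A-0->B; A-1->A; B-0->C; B-1->B; C-0->D; C-1->C; D-0->A; D-1->D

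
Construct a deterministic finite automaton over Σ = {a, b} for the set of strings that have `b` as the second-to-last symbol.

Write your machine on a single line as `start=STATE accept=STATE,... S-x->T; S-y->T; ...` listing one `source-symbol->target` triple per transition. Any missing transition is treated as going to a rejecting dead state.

start=q0; accept=q5,q6; q0-a->q1; q0-b->q2; q1-a->q3; q1-b->q4; q2-a->q5; q2-b->q6; q3-a->q3; q3-b->q4; q4-a->q5; q4-b->q6; q5-a->q3; q5-b->q4; q6-a->q5; q6-b->q6

A DFA must remember the last 2 symbols (since which symbol is second-to-last isn't known until the input ends). Use one state per possible window of the last ≤2 symbols; accept from those whose window starts with `b`.
7 states suffice.
        a   b  
>  q0   q1  q2 
   q1   q3  q4 
   q2   q5  q6 
   q3   q3  q4 
   q4   q5  q6 
 * q5   q3  q4 
 * q6   q5  q6 
(> = start, * = accepting)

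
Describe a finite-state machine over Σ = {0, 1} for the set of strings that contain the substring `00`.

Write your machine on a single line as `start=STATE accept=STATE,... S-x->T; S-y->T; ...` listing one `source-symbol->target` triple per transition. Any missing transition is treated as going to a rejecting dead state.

Track how much of `00` has been matched so far: state S0 is no progress, S2 is the absorbing accept state reached once `00` has occurred. Intermediate states record partial matches; on a mismatch, fall back to the longest reusable overlap.
With 3 states:
        0   1  
>  S0   S1  S0 
   S1   S2  S0 
 * S2   S2  S2 
(> = start, * = accepting)

start=S0; accept=S2; S0-0->S1; S0-1->S0; S1-0->S2; S1-1->S0; S2-0->S2; S2-1->S2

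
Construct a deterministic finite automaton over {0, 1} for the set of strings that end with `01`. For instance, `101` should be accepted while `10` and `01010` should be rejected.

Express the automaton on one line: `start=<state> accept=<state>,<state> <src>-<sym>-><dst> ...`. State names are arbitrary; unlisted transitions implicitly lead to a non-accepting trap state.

Remember how much of `01` the current input suffix matches. State q0 means no match yet; q1 means the last symbol is `0`; q2 means the last 2 symbols are `01`. Only q2 accepts. On a mismatch, fall back to the longest proper suffix that is still a prefix of `01`.
A 3-state machine:
        0   1  
>  q0   q1  q0 
   q1   q1  q2 
 * q2   q1  q0 
(> = start, * = accepting)

start=q0 accept=q2 q0-0->q1 q0-1->q0 q1-0->q1 q1-1->q2 q2-0->q1 q2-1->q0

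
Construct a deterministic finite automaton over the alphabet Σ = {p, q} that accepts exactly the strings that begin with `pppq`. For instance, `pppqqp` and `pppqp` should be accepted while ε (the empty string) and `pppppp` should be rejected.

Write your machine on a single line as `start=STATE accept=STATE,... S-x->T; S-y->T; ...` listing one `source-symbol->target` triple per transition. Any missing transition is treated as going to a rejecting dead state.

start=s0; accept=s4; s0-p->s1; s0-q->s5; s1-p->s2; s1-q->s5; s2-p->s3; s2-q->s5; s3-p->s5; s3-q->s4; s4-p->s4; s4-q->s4; s5-p->s5; s5-q->s5

Check the first 4 symbols one by one: s0 through s3 record how many have matched `pppq` so far; any wrong symbol goes to the dead state s5. After all 4 match we enter the accepting sink s4.
        p   q  
>  s0   s1  s5 
   s1   s2  s5 
   s2   s3  s5 
   s3   s5  s4 
 * s4   s4  s4 
   s5   s5  s5 
(> = start, * = accepting)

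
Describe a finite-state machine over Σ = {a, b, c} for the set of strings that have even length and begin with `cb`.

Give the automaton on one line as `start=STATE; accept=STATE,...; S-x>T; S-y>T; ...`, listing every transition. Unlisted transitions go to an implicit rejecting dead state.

Run two small machines in parallel and take their product. The first has 2 states tracking the input length modulo 2; the second has 4 states tracking whether the input so far still matches the prefix `cb`. A product state is a pair (one from each), accepting exactly when both do.
With 6 states:
        a   b   c  
>  S0   S1  S1  S2 
   S1   S3  S3  S3 
   S2   S3  S4  S3 
   S3   S1  S1  S1 
 * S4   S5  S5  S5 
   S5   S4  S4  S4 
(> = start, * = accepting)

start=S0; accept=S4; S0-a>S1; S0-b>S1; S0-c>S2; S1-a>S3; S1-b>S3; S1-c>S3; S2-a>S3; S2-b>S4; S2-c>S3; S3-a>S1; S3-b>S1; S3-c>S1; S4-a>S5; S4-b>S5; S4-c>S5; S5-a>S4; S5-b>S4; S5-c>S4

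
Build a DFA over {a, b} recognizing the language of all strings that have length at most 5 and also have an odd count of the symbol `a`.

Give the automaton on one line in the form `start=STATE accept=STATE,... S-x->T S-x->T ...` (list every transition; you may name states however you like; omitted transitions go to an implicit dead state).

Build one automaton per condition and run them in lockstep. One (7 states) tracks the input length, saturating at 6; the other (2 states) tracks the count of `a`s modulo 2. Each combined state is a pair, one component from each; accept when both components accept.
          a    b  
>  q0     q1   q2 
 * q1     q3   q4 
   q2     q4   q3 
   q3     q5   q6 
 * q4     q6   q5 
 * q5     q7   q8 
   q6     q8   q7 
   q7     q9  q10 
 * q8    q10   q9 
 * q9    q11  q12 
   q10   q12  q11 
   q11   q12  q11 
   q12   q11  q12 
(> = start, * = accepting)

start=q0 accept=q1,q4,q5,q8,q9 q0-a->q1 q0-b->q2 q1-a->q3 q1-b->q4 q2-a->q4 q2-b->q3 q3-a->q5 q3-b->q6 q4-a->q6 q4-b->q5 q5-a->q7 q5-b->q8 q6-a->q8 q6-b->q7 q7-a->q9 q7-b->q10 q8-a->q10 q8-b->q9 q9-a->q11 q9-b->q12 q10-a->q12 q10-b->q11 q11-a->q12 q11-b->q11 q12-a->q11 q12-b->q12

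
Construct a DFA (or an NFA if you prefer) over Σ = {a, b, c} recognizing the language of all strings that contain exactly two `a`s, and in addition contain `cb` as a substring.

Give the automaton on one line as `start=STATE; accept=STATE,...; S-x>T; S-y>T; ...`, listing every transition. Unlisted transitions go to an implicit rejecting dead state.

start=q0; accept=q9; q0-a>q1; q0-b>q0; q0-c>q2; q1-a>q3; q1-b>q1; q1-c>q4; q2-a>q1; q2-b>q5; q2-c>q2; q3-a>q6; q3-b>q3; q3-c>q7; q4-a>q3; q4-b>q8; q4-c>q4; q5-a>q8; q5-b>q5; q5-c>q5; q6-a>q6; q6-b>q6; q6-c>q6; q7-a>q6; q7-b>q9; q7-c>q7; q8-a>q9; q8-b>q8; q8-c>q8; q9-a>q6; q9-b>q9; q9-c>q9

Build one automaton per condition and run them in lockstep. The first has 4 states tracking the count of `a`s, saturating at 3; the second has 3 states tracking whether and how much of `cb` has been seen. A product state is a pair (one from each), accepting exactly when both do. After merging equivalent states the machine shrinks.
10 states suffice.
        a   b   c  
>  q0   q1  q0  q2 
   q1   q3  q1  q4 
   q2   q1  q5  q2 
   q3   q6  q3  q7 
   q4   q3  q8  q4 
   q5   q8  q5  q5 
   q6   q6  q6  q6 
   q7   q6  q9  q7 
   q8   q9  q8  q8 
 * q9   q6  q9  q9 
(> = start, * = accepting)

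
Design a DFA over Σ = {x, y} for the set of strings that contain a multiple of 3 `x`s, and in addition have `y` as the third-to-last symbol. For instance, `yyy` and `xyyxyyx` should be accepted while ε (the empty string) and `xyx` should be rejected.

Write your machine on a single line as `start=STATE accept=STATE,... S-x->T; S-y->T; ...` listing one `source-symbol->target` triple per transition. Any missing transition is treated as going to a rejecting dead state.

Run two small machines in parallel and take their product. The first has 3 states tracking the count of `x`s modulo 3; the second has 15 states tracking the last 3 symbols read. A product state is a pair (one from each), accepting exactly when both do. Equivalent product states are then merged.
14 states suffice.
          x    y  
>  s0     s1   s2 
   s1     s3   s4 
   s2     s1   s5 
   s3     s0   s6 
   s4     s7   s4 
   s5     s1   s8 
   s6     s9  s10 
   s7    s11   s6 
 * s8     s1   s8 
   s9     s1  s12 
   s10   s13  s10 
 * s11    s1   s2 
 * s12    s1   s5 
 * s13    s1  s12 
(> = start, * = accepting)

start=s0; accept=s8,s11,s12,s13; s0-x->s1; s0-y->s2; s1-x->s3; s1-y->s4; s2-x->s1; s2-y->s5; s3-x->s0; s3-y->s6; s4-x->s7; s4-y->s4; s5-x->s1; s5-y->s8; s6-x->s9; s6-y->s10; s7-x->s11; s7-y->s6; s8-x->s1; s8-y->s8; s9-x->s1; s9-y->s12; s10-x->s13; s10-y->s10; s11-x->s1; s11-y->s2; s12-x->s1; s12-y->s5; s13-x->s1; s13-y->s12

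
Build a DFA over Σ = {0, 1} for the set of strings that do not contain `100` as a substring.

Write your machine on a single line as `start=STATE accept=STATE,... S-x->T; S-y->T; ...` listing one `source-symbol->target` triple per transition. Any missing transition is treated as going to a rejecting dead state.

This is the complement of 'contains `100`'. Use the same substring-matching states — q0 through q3 holding how much of `100` has just been matched — but flip the accepting set: everything except the trap q3 accepts.
4 states suffice.
        0   1  
>* q0   q0  q1 
 * q1   q2  q1 
 * q2   q3  q1 
   q3   q3  q3 
(> = start, * = accepting)

start=q0; accept=q0,q1,q2; q0-0->q0; q0-1->q1; q1-0->q2; q1-1->q1; q2-0->q3; q2-1->q1; q3-0->q3; q3-1->q3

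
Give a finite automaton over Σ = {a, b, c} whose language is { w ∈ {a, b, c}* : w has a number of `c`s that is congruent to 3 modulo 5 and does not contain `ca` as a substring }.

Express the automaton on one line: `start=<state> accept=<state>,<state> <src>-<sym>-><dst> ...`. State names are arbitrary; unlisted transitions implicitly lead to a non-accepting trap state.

start=S0 accept=S6,S7 S0-a->S0 S0-b->S0 S0-c->S1 S1-a->S2 S1-b->S3 S1-c->S4 S2-a->S2 S2-b->S2 S2-c->S2 S3-a->S3 S3-b->S3 S3-c->S4 S4-a->S2 S4-b->S5 S4-c->S6 S5-a->S5 S5-b->S5 S5-c->S6 S6-a->S2 S6-b->S7 S6-c->S8 S7-a->S7 S7-b->S7 S7-c->S8 S8-a->S2 S8-b->S9 S8-c->S10 S9-a->S9 S9-b->S9 S9-c->S10 S10-a->S2 S10-b->S0 S10-c->S1

Handle the two conditions separately and then intersect. One (5 states) tracks the count of `c`s modulo 5; the other (3 states) tracks partial matches of the forbidden pattern `ca`. Each combined state is a pair, one component from each; accept when both components accept. Minimizing collapses redundant product states.
11 states suffice.
          a    b    c  
>  S0     S0   S0   S1 
   S1     S2   S3   S4 
   S2     S2   S2   S2 
   S3     S3   S3   S4 
   S4     S2   S5   S6 
   S5     S5   S5   S6 
 * S6     S2   S7   S8 
 * S7     S7   S7   S8 
   S8     S2   S9  S10 
   S9     S9   S9  S10 
   S10    S2   S0   S1 
(> = start, * = accepting)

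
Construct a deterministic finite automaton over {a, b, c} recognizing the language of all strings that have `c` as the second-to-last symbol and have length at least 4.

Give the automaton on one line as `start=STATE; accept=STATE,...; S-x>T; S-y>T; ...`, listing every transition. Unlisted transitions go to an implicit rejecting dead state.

Build one automaton per condition and run them in lockstep. One (13 states) tracks the last 2 symbols read; the other (6 states) tracks the input length, saturating at 5. Each combined state is a pair, one component from each; accept when both components accept. Equivalent product states are then merged.
With 6 states:
        a   b   c  
>  q0   q1  q1  q1 
   q1   q2  q2  q2 
   q2   q2  q2  q3 
   q3   q4  q4  q5 
 * q4   q2  q2  q3 
 * q5   q4  q4  q5 
(> = start, * = accepting)

start=q0; accept=q4,q5; q0-a>q1; q0-b>q1; q0-c>q1; q1-a>q2; q1-b>q2; q1-c>q2; q2-a>q2; q2-b>q2; q2-c>q3; q3-a>q4; q3-b>q4; q3-c>q5; q4-a>q2; q4-b>q2; q4-c>q3; q5-a>q4; q5-b>q4; q5-c>q5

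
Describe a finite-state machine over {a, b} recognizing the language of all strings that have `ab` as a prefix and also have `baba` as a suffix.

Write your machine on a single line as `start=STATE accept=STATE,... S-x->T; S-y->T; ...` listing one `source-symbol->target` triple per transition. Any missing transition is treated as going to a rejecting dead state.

start=q0; accept=q11; q0-a->q1; q0-b->q2; q1-a->q3; q1-b->q4; q2-a->q5; q2-b->q2; q3-a->q3; q3-b->q2; q4-a->q6; q4-b->q4; q5-a->q3; q5-b->q7; q6-a->q8; q6-b->q9; q7-a->q10; q7-b->q2; q8-a->q8; q8-b->q4; q9-a->q11; q9-b->q4; q10-a->q3; q10-b->q7; q11-a->q8; q11-b->q9

Build one automaton per condition and run them in lockstep. One (4 states) tracks whether the input so far still matches the prefix `ab`; the other (5 states) tracks how much of the suffix `baba` has currently been matched. Each combined state is a pair, one component from each; accept when both components accept.
          a    b  
>  q0     q1   q2 
   q1     q3   q4 
   q2     q5   q2 
   q3     q3   q2 
   q4     q6   q4 
   q5     q3   q7 
   q6     q8   q9 
   q7    q10   q2 
   q8     q8   q4 
   q9    q11   q4 
   q10    q3   q7 
 * q11    q8   q9 
(> = start, * = accepting)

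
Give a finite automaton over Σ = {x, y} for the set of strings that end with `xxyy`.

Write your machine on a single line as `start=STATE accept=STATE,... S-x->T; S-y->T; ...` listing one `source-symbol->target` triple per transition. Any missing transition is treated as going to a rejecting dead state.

start=q0; accept=q4; q0-x->q1; q0-y->q0; q1-x->q2; q1-y->q0; q2-x->q2; q2-y->q3; q3-x->q1; q3-y->q4; q4-x->q1; q4-y->q0

Let each state record the length of the longest suffix of the input read so far that is also a prefix of `xxyy`. q1 means the last symbol is `x`; q2 means the last 2 symbols are `xx`; q3 means the last 3 symbols are `xxy`; q4 means the last 4 symbols are `xxyy`. Accept only at q4, where the string currently ends in `xxyy`.
With 5 states:
        x   y  
>  q0   q1  q0 
   q1   q2  q0 
   q2   q2  q3 
   q3   q1  q4 
 * q4   q1  q0 
(> = start, * = accepting)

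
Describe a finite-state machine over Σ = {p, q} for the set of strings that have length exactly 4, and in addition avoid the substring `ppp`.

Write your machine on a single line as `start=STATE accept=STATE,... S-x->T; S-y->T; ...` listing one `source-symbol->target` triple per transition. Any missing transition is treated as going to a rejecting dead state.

Run two small machines in parallel and take their product. One (6 states) tracks the input length, saturating at 5; the other (4 states) tracks partial matches of the forbidden pattern `ppp`. Each combined state is a pair, one component from each; accept when both components accept.
With 18 states:
       p  q 
>  A   B  C 
   B   D  E 
   C   F  E 
   D   G  H 
   E   I  H 
   F   J  H 
   G   K  K 
   H   L  M 
   I   N  M 
   J   K  M 
   K   O  O 
 * L   P  Q 
 * M   R  Q 
 * N   O  Q 
   O   O  O 
   P   O  Q 
   Q   R  Q 
   R   P  Q 
(> = start, * = accepting)

start=A; accept=L,M,N; A-p->B; A-q->C; B-p->D; B-q->E; C-p->F; C-q->E; D-p->G; D-q->H; E-p->I; E-q->H; F-p->J; F-q->H; G-p->K; G-q->K; H-p->L; H-q->M; I-p->N; I-q->M; J-p->K; J-q->M; K-p->O; K-q->O; L-p->P; L-q->Q; M-p->R; M-q->Q; N-p->O; N-q->Q; O-p->O; O-q->O; P-p->O; P-q->Q; Q-p->R; Q-q->Q; R-p->P; R-q->Q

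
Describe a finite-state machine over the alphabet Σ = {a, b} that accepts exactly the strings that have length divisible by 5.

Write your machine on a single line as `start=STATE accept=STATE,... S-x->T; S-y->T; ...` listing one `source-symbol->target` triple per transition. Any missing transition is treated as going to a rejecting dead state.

Only the length mod 5 matters, so use a 5-cycle: from any state, every input symbol moves to the next state, wrapping s4 back to s0. Mark s0 accepting.
A 5-state machine:
        a   b  
>* s0   s1  s1 
   s1   s2  s2 
   s2   s3  s3 
   s3   s4  s4 
   s4   s0  s0 
(> = start, * = accepting)

start=s0; accept=s0; s0-a->s1; s0-b->s1; s1-a->s2; s1-b->s2; s2-a->s3; s2-b->s3; s3-a->s4; s3-b->s4; s4-a->s0; s4-b->s0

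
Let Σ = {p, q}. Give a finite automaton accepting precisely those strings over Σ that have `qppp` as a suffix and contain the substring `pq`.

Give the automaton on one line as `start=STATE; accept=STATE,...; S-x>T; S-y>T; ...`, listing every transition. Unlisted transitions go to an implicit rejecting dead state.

Handle the two conditions separately and then intersect. The first has 5 states tracking how much of the suffix `qppp` has currently been matched; the second has 3 states tracking whether and how much of `pq` has been seen. A product state is a pair (one from each), accepting exactly when both do. Equivalent product states are then merged.
A 6-state machine:
        p   q  
>  S0   S1  S0 
   S1   S1  S2 
   S2   S3  S2 
   S3   S4  S2 
   S4   S5  S2 
 * S5   S1  S2 
(> = start, * = accepting)

start=S0; accept=S5; S0-p>S1; S0-q>S0; S1-p>S1; S1-q>S2; S2-p>S3; S2-q>S2; S3-p>S4; S3-q>S2; S4-p>S5; S4-q>S2; S5-p>S1; S5-q>S2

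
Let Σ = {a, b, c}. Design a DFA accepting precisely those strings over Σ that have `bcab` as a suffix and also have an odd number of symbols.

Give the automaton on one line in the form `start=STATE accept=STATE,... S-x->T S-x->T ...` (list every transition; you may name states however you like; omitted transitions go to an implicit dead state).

start=q0 accept=q9 q0-a->q1 q0-b->q2 q0-c->q1 q1-a->q0 q1-b->q3 q1-c->q0 q2-a->q0 q2-b->q3 q2-c->q4 q3-a->q1 q3-b->q2 q3-c->q5 q4-a->q6 q4-b->q2 q4-c->q1 q5-a->q7 q5-b->q3 q5-c->q0 q6-a->q0 q6-b->q8 q6-c->q0 q7-a->q1 q7-b->q9 q7-c->q1 q8-a->q1 q8-b->q2 q8-c->q5 q9-a->q0 q9-b->q3 q9-c->q4

Handle the two conditions separately and then intersect. The first has 5 states tracking how much of the suffix `bcab` has currently been matched; the second has 2 states tracking the input length modulo 2. A product state is a pair (one from each), accepting exactly when both do.
10 states suffice.
        a   b   c  
>  q0   q1  q2  q1 
   q1   q0  q3  q0 
   q2   q0  q3  q4 
   q3   q1  q2  q5 
   q4   q6  q2  q1 
   q5   q7  q3  q0 
   q6   q0  q8  q0 
   q7   q1  q9  q1 
   q8   q1  q2  q5 
 * q9   q0  q3  q4 
(> = start, * = accepting)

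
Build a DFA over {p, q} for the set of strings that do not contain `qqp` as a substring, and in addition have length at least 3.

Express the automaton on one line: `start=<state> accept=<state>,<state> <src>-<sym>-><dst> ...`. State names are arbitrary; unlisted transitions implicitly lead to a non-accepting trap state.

start=s0 accept=s6,s7,s8,s10,s11,s12 s0-p->s1 s0-q->s2 s1-p->s3 s1-q->s4 s2-p->s3 s2-q->s5 s3-p->s6 s3-q->s7 s4-p->s6 s4-q->s8 s5-p->s9 s5-q->s8 s6-p->s10 s6-q->s11 s7-p->s10 s7-q->s12 s8-p->s13 s8-q->s12 s9-p->s13 s9-q->s13 s10-p->s10 s10-q->s11 s11-p->s10 s11-q->s12 s12-p->s13 s12-q->s12 s13-p->s13 s13-q->s13

Handle the two conditions separately and then intersect. The first has 4 states tracking partial matches of the forbidden pattern `qqp`; the second has 5 states tracking the input length, saturating at 4. A product state is a pair (one from each), accepting exactly when both do.
With 14 states:
          p    q  
>  s0     s1   s2 
   s1     s3   s4 
   s2     s3   s5 
   s3     s6   s7 
   s4     s6   s8 
   s5     s9   s8 
 * s6    s10  s11 
 * s7    s10  s12 
 * s8    s13  s12 
   s9    s13  s13 
 * s10   s10  s11 
 * s11   s10  s12 
 * s12   s13  s12 
   s13   s13  s13 
(> = start, * = accepting)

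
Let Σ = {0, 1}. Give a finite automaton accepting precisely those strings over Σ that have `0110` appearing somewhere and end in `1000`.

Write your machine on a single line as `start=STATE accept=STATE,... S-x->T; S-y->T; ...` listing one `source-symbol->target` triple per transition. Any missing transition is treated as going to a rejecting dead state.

start=q0; accept=q7; q0-0->q1; q0-1->q0; q1-0->q1; q1-1->q2; q2-0->q1; q2-1->q3; q3-0->q4; q3-1->q0; q4-0->q5; q4-1->q6; q5-0->q7; q5-1->q6; q6-0->q4; q6-1->q6; q7-0->q8; q7-1->q6; q8-0->q8; q8-1->q6

Run two small machines in parallel and take their product. One (5 states) tracks whether and how much of `0110` has been seen; the other (5 states) tracks how much of the suffix `1000` has currently been matched. Each combined state is a pair, one component from each; accept when both components accept. Minimizing collapses redundant product states.
9 states suffice.
        0   1  
>  q0   q1  q0 
   q1   q1  q2 
   q2   q1  q3 
   q3   q4  q0 
   q4   q5  q6 
   q5   q7  q6 
   q6   q4  q6 
 * q7   q8  q6 
   q8   q8  q6 
(> = start, * = accepting)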